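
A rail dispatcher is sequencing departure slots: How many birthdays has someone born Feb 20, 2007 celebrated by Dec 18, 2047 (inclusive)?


Birth: 2007-02-20
Reference: 2047-12-18
Year difference: 2047 - 2007 = 40
Has birthday (02-20) occurred by 12-18? Yes
Age in full years: 40

40


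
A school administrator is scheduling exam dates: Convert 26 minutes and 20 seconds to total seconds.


Minutes: 26
Extra seconds: 20
Seconds per minute: 60
Minutes to seconds: 26 x 60 = 1560
Total: 1560 + 20 = 1580

1580


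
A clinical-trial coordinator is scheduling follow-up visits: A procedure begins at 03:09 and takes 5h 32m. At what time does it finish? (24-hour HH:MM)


Start time: 03:09
Adding: 5 hours 32 minutes
Minutes: 9 + 32 = 41
Hours: 3 + 5 + 0 = 8
Result: 08:41

08:41


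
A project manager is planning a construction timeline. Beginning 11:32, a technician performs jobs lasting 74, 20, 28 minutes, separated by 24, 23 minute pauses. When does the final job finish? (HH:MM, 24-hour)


Start: 11:32 = 692 min from midnight
  after task 1 (74 min): 12:46
  after break (24 min): 13:10
  after task 2 (20 min): 13:30
  after break (23 min): 13:53
  after task 3 (28 min): 14:21
Total elapsed: 169 minutes
End time: 14:21

14:21


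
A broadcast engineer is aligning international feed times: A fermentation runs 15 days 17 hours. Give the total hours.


Days: 15
Extra hours: 17
Hours per day: 24
Days to hours: 15 x 24 = 360
Total: 360 + 17 = 377

377


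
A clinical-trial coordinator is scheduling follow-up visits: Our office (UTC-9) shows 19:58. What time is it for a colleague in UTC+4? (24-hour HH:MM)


Local time: 19:58 at UTC-9 (offset -9h)
Target zone: UTC+4 (offset 4h)
Difference: 4 - (-9) = 13 hours
Calculation: 19 + (13) = 32
Wraparound: (32) mod 24 = 8
Result: 08:58

08:58


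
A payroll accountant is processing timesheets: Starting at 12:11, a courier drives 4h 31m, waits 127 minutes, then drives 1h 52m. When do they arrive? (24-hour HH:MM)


Depart: 12:11
Leg 1: +271 min -> 16:42
Layover: +127 min -> 18:49
Leg 2: +112 min -> 20:41
Total travel: 510 minutes = 8h 30m
Arrival: 20:41

20:41


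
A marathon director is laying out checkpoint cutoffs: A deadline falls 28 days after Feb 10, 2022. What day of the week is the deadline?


Start: 2022-02-10 (Thursday)
Step 1 - find target date: add 28 days
  2022-02-10 + 28 days = 2022-03-10
Step 2 - day of week:
  28 mod 7 = 0
  Thursday + 0 days -> Thursday
Result: Thursday (2022-03-10)

Thursday


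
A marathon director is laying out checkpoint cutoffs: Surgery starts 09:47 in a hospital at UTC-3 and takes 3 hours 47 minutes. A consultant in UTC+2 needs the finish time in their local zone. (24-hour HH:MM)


Start: 09:47 in UTC-3
Step 1 - add duration:
  minutes: 47 + 47 = 94 (carry 1h)
  hours: 9 + 3 + 1 = 13
  end in UTC-3: 13:34
Step 2 - convert UTC-3 -> UTC+2:
  offset difference: 2 - (-3) = 5 hours
  13 + (5) = 18 -> mod 24 = 18
Result: 18:34 in UTC+2

18:34


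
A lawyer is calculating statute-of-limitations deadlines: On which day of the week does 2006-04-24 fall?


Date: 2006-04-24
January 1, 2006 is a Sunday
Day of year: 114
Offset from Jan 1: 113 days
113 mod 7 = 1
Result: Monday

Monday


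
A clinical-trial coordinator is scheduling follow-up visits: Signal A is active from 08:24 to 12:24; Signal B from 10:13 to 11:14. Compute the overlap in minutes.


Interval A: [504, 744] minutes from midnight
Interval B: [613, 674] minutes from midnight
Overlap start = max(504, 613) = 613
Overlap end = min(744, 674) = 674
Overlap = 674 - 613 = 61 minutes

61


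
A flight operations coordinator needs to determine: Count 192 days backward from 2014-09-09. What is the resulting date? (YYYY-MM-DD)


Start: 2014-09-09
Subtracting 192 days
Days already passed in September: 9
After going back through September: 183 more days to subtract
August 2014: 31 days, 152 remaining
July 2014: 31 days, 121 remaining
June 2014: 30 days, 91 remaining
May 2014: 31 days, 60 remaining
Result: 2014-03-01

2014-03-01


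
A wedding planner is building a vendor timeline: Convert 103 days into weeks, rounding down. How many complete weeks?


Total days: 103
Days per week: 7
Division: 103 / 7 = 14 remainder 5
Complete weeks: 14
Remaining days: 5

14


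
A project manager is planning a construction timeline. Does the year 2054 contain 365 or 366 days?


Year: 2054
Check leap year rules:
Divisible by 4? No
2054 is not a leap year
Days: 365

365


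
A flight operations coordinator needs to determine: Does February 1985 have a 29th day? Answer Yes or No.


Year: 1985
Divisible by 4? 1985 / 4 = 496.25 -> No
Not divisible by 4, so NOT a leap year

No


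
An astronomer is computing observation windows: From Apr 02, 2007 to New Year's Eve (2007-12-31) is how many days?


Start: April 02, 2007
End: December 31, 2007
Days left in April: 28
May: 31
June: 30
July: 31
August: 31
... plus remaining months
Sum of remaining months: 245
Total: 28 + 245 = 273

273


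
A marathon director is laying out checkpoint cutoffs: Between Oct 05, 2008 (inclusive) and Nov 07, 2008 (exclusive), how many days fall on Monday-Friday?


Start: 2008-10-05 (Sunday)
End (exclusive): 2008-11-07 (Friday)
Total calendar days: 33
Full weeks: 33 // 7 = 4 -> 20 weekdays
Remaining 5 days starting on Sunday:
  Sun(-), Mon(w), Tue(w), Wed(w), Thu(w) -> 4 weekdays
Total business days: 20 + 4 = 24

24


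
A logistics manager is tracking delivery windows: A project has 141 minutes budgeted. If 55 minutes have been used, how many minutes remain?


Total budget: 141 minutes
Time used: 55 minutes
Remaining: 141 - 55 = 86 minutes
Percent used: 39.0%
Percent remaining: 61.0%

86


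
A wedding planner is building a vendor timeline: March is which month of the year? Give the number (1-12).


Calendar month order:
2. February
3. March <--
4. April
March is month number 3

3


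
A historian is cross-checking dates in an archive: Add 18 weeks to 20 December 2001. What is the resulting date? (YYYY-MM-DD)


Start: 2001-12-20
Weeks to add: 18
Convert to days: 18 x 7 = 126 days
Add 126 days to 2001-12-20
Result: 2002-04-25

2002-04-25


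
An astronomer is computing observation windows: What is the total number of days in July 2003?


Month: July
Year: 2003
July is a 31-day month
Total: 31 days

31


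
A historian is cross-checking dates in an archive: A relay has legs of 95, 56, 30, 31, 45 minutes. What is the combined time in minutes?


Durations: 95, 56, 30, 31, 45
Running sum: 95
+ 56 = 151
+ 30 = 181
+ 31 = 212
+ 45 = 257
Total duration: 257 minutes
That is 4 hours and 17 minutes

257


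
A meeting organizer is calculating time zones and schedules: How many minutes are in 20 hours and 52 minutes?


Hours: 20
Extra minutes: 52
Minutes per hour: 60
Hours to minutes: 20 x 60 = 1200
Total: 1200 + 52 = 1252

1252


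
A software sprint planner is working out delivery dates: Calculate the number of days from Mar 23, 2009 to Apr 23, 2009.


Start date: 2009-03-23
End date: 2009-04-23
Mar 2009: +9 days
Apr 2009: +22 days
Total: 31 days

31


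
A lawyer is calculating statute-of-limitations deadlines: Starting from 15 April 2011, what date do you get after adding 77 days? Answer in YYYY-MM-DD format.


Start: 2011-04-15
Adding 77 days
Days remaining in April: 15
After April: 62 days still to add
May 2011: 31 days, 31 remaining
June 2011: 30 days, 1 remaining
July 2011 has 31 days, need 1
Result: 2011-07-01

2011-07-01


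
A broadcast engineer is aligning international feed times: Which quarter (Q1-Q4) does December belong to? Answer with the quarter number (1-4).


Month: December (month 12)
Q1: January-March (months 1-3)
Q2: April-June (months 4-6)
Q3: July-September (months 7-9)
Q4: October-December (months 10-12)
Month 12 falls in Q4

4


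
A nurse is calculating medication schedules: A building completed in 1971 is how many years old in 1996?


Birth year: 1971
Current year: 1996
Age = current year - birth year
Age = 1996 - 1971 = 25

25


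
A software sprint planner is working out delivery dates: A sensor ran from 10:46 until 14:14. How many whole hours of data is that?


Start: 10:46
End: 14:14
Hour difference: 14 - 10 = 4 hours
Minute difference: 14 - 46 = -32 minutes
Total minutes: 208
Complete hours: 208 / 60 = 3 (remainder 28)

3


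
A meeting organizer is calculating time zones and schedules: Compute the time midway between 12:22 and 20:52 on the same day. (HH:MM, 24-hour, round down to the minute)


Start time: 12:22 = 742 minutes from midnight
End time: 20:52 = 1252 minutes from midnight
Sum: 742 + 1252 = 1994
Midpoint: 1994 / 2 = 997 minutes
Convert: 997 / 60 = 16 hours, 37 minutes
Result: 16:37

16:37


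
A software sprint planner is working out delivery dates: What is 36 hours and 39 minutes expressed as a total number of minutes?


Hours: 36
Minutes: 39
Convert hours to minutes: 36 x 60 = 2160
Add remaining minutes: 2160 + 39 = 2199

2199


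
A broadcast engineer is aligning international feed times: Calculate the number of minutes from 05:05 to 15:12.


Start time: 05:05 = 305 minutes from midnight
End time: 15:12 = 912 minutes from midnight
Difference: 912 - 305 = 607 minutes
That is 10 hours and 7 minutes

607


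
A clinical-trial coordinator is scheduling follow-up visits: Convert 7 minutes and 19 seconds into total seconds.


Minutes: 7
Seconds: 19
Convert minutes to seconds: 7 x 60 = 420
Add remaining seconds: 420 + 19 = 439

439


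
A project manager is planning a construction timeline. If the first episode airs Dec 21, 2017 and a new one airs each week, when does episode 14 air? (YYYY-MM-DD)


First occurrence: 2017-12-21 (occurrence 1)
Each occurrence is 7 days after the previous.
Occurrence 14 is 13 weeks after the first.
13 weeks = 91 days
2017-12-21 + 91 days = 2018-03-22

2018-03-22


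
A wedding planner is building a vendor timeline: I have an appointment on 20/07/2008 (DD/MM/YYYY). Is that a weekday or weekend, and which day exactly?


Date: 2008-07-20
January 1, 2008 is a Tuesday
Day of year: 202
Offset from Jan 1: 201 days
201 mod 7 = 5
Result: Sunday

Sunday


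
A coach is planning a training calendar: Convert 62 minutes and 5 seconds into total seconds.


Minutes: 62
Seconds: 5
Convert minutes to seconds: 62 x 60 = 3720
Add remaining seconds: 3720 + 5 = 3725

3725


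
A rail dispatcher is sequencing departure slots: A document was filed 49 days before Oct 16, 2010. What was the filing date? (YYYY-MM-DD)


Start: 2010-10-16
Subtracting 49 days
Days already passed in October: 16
After going back through October: 33 more days to subtract
September 2010: 30 days, 3 remaining
August 2010 has 31 days, need 3
Result: 2010-08-28

2010-08-28


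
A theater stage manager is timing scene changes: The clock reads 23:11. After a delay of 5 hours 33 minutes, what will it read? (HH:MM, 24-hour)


Start time: 23:11
Adding: 5 hours 33 minutes
Minutes: 11 + 33 = 44
Hours: 23 + 5 + 0 = 28
Hour wraparound: 28 mod 24 = 4
Result: 04:44

04:44


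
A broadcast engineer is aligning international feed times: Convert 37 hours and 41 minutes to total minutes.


Hours: 37
Minutes: 41
Convert hours to minutes: 37 x 60 = 2220
Add remaining minutes: 2220 + 41 = 2261

2261


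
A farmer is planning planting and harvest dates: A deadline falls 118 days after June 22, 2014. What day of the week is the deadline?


Start: 2014-06-22 (Sunday)
Step 1 - find target date: add 118 days
  2014-06-22 + 118 days = 2014-10-18
Step 2 - day of week:
  118 mod 7 = 6
  Sunday + 6 days -> Saturday
Result: Saturday (2014-10-18)

Saturday


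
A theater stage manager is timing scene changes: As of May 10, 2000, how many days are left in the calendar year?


Start: May 10, 2000
End: December 31, 2000
Days left in May: 21
June: 30
July: 31
August: 31
September: 30
... plus remaining months
Sum of remaining months: 214
Total: 21 + 214 = 235

235


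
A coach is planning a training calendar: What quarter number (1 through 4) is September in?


Month: September (month 9)
Q1: January-March (months 1-3)
Q2: April-June (months 4-6)
Q3: July-September (months 7-9)
Q4: October-December (months 10-12)
Month 9 falls in Q3

3


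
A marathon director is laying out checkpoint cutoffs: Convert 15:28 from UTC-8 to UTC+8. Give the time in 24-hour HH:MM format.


Local time: 15:28 at UTC-8 (offset -8h)
Target zone: UTC+8 (offset 8h)
Difference: 8 - (-8) = 16 hours
Calculation: 15 + (16) = 31
Wraparound: (31) mod 24 = 7
Result: 07:28

07:28


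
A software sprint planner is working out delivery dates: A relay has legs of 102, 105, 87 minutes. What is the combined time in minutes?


Durations: 102, 105, 87
Running sum: 102
+ 105 = 207
+ 87 = 294
Total duration: 294 minutes
That is 4 hours and 54 minutes

294


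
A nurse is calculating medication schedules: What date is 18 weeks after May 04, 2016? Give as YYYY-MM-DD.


Start: 2016-05-04
Weeks to add: 18
Convert to days: 18 x 7 = 126 days
Add 126 days to 2016-05-04
Result: 2016-09-07

2016-09-07


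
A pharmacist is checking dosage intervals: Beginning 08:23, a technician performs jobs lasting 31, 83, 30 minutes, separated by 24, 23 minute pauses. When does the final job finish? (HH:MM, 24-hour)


Start: 08:23 = 503 min from midnight
  after task 1 (31 min): 08:54
  after break (24 min): 09:18
  after task 2 (83 min): 10:41
  after break (23 min): 11:04
  after task 3 (30 min): 11:34
Total elapsed: 191 minutes
End time: 11:34

11:34


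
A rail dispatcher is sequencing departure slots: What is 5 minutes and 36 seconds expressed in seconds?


Minutes: 5
Extra seconds: 36
Seconds per minute: 60
Minutes to seconds: 5 x 60 = 300
Total: 300 + 36 = 336

336


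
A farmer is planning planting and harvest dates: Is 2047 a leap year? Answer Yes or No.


Year: 2047
Divisible by 4? 2047 / 4 = 511.75 -> No
Not divisible by 4, so NOT a leap year

No


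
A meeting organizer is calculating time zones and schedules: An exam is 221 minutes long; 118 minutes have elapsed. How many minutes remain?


Total budget: 221 minutes
Time used: 118 minutes
Remaining: 221 - 118 = 103 minutes
Percent used: 53.4%
Percent remaining: 46.6%

103


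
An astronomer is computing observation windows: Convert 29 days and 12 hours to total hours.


Days: 29
Extra hours: 12
Hours per day: 24
Days to hours: 29 x 24 = 696
Total: 696 + 12 = 708

708


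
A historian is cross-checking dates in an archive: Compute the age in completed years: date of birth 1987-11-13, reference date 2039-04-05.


Birth: 1987-11-13
Reference: 2039-04-05
Year difference: 2039 - 1987 = 52
Has birthday (11-13) occurred by 04-05? No
Birthday not yet reached this year -> subtract 1
Age in full years: 51

51


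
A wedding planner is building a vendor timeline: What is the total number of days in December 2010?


Month: December
Year: 2010
December is a 31-day month
Total: 31 days

31


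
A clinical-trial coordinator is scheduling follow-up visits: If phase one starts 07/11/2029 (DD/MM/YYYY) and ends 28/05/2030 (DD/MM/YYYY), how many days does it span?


Start date: 2029-11-07
End date: 2030-05-28
Nov 2029: +24 days
Dec 2029: +31 days
Jan 2030: +31 days
... (4 more months)
Total: 202 days

202


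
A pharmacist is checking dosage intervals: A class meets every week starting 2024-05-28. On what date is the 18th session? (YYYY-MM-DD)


First occurrence: 2024-05-28 (occurrence 1)
Each occurrence is 7 days after the previous.
Occurrence 18 is 17 weeks after the first.
17 weeks = 119 days
2024-05-28 + 119 days = 2024-09-24

2024-09-24


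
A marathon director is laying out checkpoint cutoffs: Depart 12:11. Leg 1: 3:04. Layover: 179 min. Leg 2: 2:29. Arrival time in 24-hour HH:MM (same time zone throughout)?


Depart: 12:11
Leg 1: +184 min -> 15:15
Layover: +179 min -> 18:14
Leg 2: +149 min -> 20:43
Total travel: 512 minutes = 8h 32m
Arrival: 20:43

20:43


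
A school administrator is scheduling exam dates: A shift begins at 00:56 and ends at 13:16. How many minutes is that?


Start time: 00:56 = 56 minutes from midnight
End time: 13:16 = 796 minutes from midnight
Difference: 796 - 56 = 740 minutes
That is 12 hours and 20 minutes

740


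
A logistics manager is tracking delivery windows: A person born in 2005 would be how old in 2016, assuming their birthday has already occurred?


Birth year: 2005
Current year: 2016
Age = current year - birth year
Age = 2016 - 2005 = 11

11


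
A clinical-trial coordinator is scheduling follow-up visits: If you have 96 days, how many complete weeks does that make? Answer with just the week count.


Total days: 96
Days per week: 7
Division: 96 / 7 = 13 remainder 5
Complete weeks: 13
Remaining days: 5

13


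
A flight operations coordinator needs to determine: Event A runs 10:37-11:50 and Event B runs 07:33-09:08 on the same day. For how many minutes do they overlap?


Interval A: [637, 710] minutes from midnight
Interval B: [453, 548] minutes from midnight
Overlap start = max(637, 453) = 637
Overlap end = min(710, 548) = 548
End <= start, so the intervals do not overlap: 0 minutes

0


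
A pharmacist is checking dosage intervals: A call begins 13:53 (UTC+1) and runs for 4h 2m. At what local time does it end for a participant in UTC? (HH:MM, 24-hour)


Start: 13:53 in UTC+1
Step 1 - add duration:
  minutes: 53 + 2 = 55
  hours: 13 + 4 + 0 = 17
  end in UTC+1: 17:55
Step 2 - convert UTC+1 -> UTC:
  offset difference: 0 - (1) = -1 hours
  17 + (-1) = 16 -> mod 24 = 16
Result: 16:55 in UTC

16:55


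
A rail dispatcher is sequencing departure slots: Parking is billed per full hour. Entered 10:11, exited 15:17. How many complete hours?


Start: 10:11
End: 15:17
Hour difference: 15 - 10 = 5 hours
Minute difference: 17 - 11 = 6 minutes
Total minutes: 306
Complete hours: 306 / 60 = 5 (remainder 6)

5


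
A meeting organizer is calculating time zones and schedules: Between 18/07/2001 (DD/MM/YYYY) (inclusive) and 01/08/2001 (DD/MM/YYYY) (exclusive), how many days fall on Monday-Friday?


Start: 2001-07-18 (Wednesday)
End (exclusive): 2001-08-01 (Wednesday)
Total calendar days: 14
Full weeks: 14 // 7 = 2 -> 10 weekdays
Remaining 0 days starting on Wednesday:
Total business days: 10 + 0 = 10

10


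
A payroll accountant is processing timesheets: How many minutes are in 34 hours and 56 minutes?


Hours: 34
Extra minutes: 56
Minutes per hour: 60
Hours to minutes: 34 x 60 = 2040
Total: 2040 + 56 = 2096

2096


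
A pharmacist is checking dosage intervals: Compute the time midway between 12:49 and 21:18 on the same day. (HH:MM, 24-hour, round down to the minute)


Start time: 12:49 = 769 minutes from midnight
End time: 21:18 = 1278 minutes from midnight
Sum: 769 + 1278 = 2047
Midpoint: 2047 / 2 = 1023 minutes
Convert: 1023 / 60 = 17 hours, 3 minutes
Result: 17:03

17:03


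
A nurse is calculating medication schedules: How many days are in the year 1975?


Year: 1975
Check leap year rules:
Divisible by 4? No
1975 is not a leap year
Days: 365

365


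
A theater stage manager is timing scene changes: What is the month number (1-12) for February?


Calendar month order:
1. January
2. February <--
3. March
February is month number 2

2


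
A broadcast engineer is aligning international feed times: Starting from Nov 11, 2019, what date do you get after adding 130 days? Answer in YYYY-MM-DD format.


Start: 2019-11-11
Adding 130 days
Days remaining in November: 19
After November: 111 days still to add
December 2019: 31 days, 80 remaining
January 2020: 31 days, 49 remaining
February 2020: 29 days, 20 remaining
March 2020 has 31 days, need 20
Result: 2020-03-20

2020-03-20


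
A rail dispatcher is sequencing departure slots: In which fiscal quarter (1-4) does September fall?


Month: September (month 9)
Q1: January-March (months 1-3)
Q2: April-June (months 4-6)
Q3: July-September (months 7-9)
Q4: October-December (months 10-12)
Month 9 falls in Q3

3


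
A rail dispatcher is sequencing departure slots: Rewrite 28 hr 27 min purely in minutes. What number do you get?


Hours: 28
Extra minutes: 27
Minutes per hour: 60
Hours to minutes: 28 x 60 = 1680
Total: 1680 + 27 = 1707

1707


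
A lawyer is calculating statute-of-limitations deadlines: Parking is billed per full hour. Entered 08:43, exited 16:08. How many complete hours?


Start: 08:43
End: 16:08
Hour difference: 16 - 8 = 8 hours
Minute difference: 8 - 43 = -35 minutes
Total minutes: 445
Complete hours: 445 / 60 = 7 (remainder 25)

7


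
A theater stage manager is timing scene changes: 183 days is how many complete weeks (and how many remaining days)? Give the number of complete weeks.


Total days: 183
Days per week: 7
Division: 183 / 7 = 26 remainder 1
Complete weeks: 26
Remaining days: 1

26


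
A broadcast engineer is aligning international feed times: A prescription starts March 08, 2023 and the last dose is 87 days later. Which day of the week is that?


Start: 2023-03-08 (Wednesday)
Step 1 - find target date: add 87 days
  2023-03-08 + 87 days = 2023-06-03
Step 2 - day of week:
  87 mod 7 = 3
  Wednesday + 3 days -> Saturday
Result: Saturday (2023-06-03)

Saturday


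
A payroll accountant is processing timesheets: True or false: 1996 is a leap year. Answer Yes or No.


Year: 1996
Divisible by 4? 1996 / 4 = 499.0 -> Yes
Divisible by 100? 1996 / 100 = 19.96 -> No
Divisible by 4 but not 100, so it IS a leap year

Yes


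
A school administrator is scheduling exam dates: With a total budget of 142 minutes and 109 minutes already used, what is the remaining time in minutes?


Total budget: 142 minutes
Time used: 109 minutes
Remaining: 142 - 109 = 33 minutes
Percent used: 76.8%
Percent remaining: 23.2%

33


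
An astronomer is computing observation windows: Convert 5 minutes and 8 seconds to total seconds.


Minutes: 5
Extra seconds: 8
Seconds per minute: 60
Minutes to seconds: 5 x 60 = 300
Total: 300 + 8 = 308

308


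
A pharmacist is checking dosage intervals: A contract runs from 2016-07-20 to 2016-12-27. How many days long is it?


Start date: 2016-07-20
End date: 2016-12-27
Jul 2016: +12 days
Aug 2016: +31 days
Sep 2016: +30 days
... (3 more months)
Total: 160 days

160


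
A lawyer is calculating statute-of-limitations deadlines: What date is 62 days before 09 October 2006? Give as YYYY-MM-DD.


Start: 2006-10-09
Subtracting 62 days
Days already passed in October: 9
After going back through October: 53 more days to subtract
September 2006: 30 days, 23 remaining
August 2006 has 31 days, need 23
Result: 2006-08-08

2006-08-08


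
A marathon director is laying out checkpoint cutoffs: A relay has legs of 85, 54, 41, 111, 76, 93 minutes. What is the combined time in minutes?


Durations: 85, 54, 41, 111, 76, 93
Running sum: 85
+ 54 = 139
+ 41 = 180
+ 111 = 291
+ 76 = 367
+ 93 = 460
Total duration: 460 minutes
That is 7 hours and 40 minutes

460


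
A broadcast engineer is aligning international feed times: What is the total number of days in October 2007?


Month: October
Year: 2007
October is a 31-day month
Total: 31 days

31


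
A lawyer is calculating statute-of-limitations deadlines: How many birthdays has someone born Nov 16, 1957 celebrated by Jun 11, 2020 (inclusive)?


Birth: 1957-11-16
Reference: 2020-06-11
Year difference: 2020 - 1957 = 63
Has birthday (11-16) occurred by 06-11? No
Birthday not yet reached this year -> subtract 1
Age in full years: 62

62


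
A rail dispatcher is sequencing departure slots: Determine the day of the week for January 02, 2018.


Date: 2018-01-02
January 1, 2018 is a Monday
Day of year: 2
Offset from Jan 1: 1 days
1 mod 7 = 1
Result: Tuesday

Tuesday


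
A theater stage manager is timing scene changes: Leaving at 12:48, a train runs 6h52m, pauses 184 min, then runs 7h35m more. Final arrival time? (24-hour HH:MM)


Depart: 12:48
Leg 1: +412 min -> 19:40
Layover: +184 min -> 22:44
Leg 2: +455 min -> 06:19
Total travel: 1051 minutes = 17h 31m
Arrival: 06:19

06:19


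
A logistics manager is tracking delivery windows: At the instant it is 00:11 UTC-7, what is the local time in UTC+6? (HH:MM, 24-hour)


Local time: 00:11 at UTC-7 (offset -7h)
Target zone: UTC+6 (offset 6h)
Difference: 6 - (-7) = 13 hours
Calculation: 0 + (13) = 13
Result: 13:11

13:11


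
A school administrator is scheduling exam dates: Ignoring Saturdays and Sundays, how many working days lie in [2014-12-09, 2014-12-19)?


Start: 2014-12-09 (Tuesday)
End (exclusive): 2014-12-19 (Friday)
Total calendar days: 10
Full weeks: 10 // 7 = 1 -> 5 weekdays
Remaining 3 days starting on Tuesday:
  Tue(w), Wed(w), Thu(w) -> 3 weekdays
Total business days: 5 + 3 = 8

8


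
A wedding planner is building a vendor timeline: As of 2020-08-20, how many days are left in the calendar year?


Start: August 20, 2020
End: December 31, 2020
Days left in August: 11
September: 30
October: 31
November: 30
December: 31
Sum of remaining months: 122
Total: 11 + 122 = 133

133


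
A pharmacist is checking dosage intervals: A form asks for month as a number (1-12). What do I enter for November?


Calendar month order:
10. October
11. November <--
12. December
November is month number 11

11


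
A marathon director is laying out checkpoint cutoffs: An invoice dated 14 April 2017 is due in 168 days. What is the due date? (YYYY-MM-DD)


Start: 2017-04-14
Adding 168 days
Days remaining in April: 16
After April: 152 days still to add
May 2017: 31 days, 121 remaining
June 2017: 30 days, 91 remaining
July 2017: 31 days, 60 remaining
August 2017: 31 days, 29 remaining
Result: 2017-09-29

2017-09-29


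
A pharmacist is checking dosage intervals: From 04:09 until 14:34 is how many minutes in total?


Start time: 04:09 = 249 minutes from midnight
End time: 14:34 = 874 minutes from midnight
Difference: 874 - 249 = 625 minutes
That is 10 hours and 25 minutes

625


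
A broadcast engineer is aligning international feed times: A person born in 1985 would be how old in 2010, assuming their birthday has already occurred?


Birth year: 1985
Current year: 2010
Age = current year - birth year
Age = 2010 - 1985 = 25

25


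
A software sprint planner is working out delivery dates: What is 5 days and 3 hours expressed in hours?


Days: 5
Extra hours: 3
Hours per day: 24
Days to hours: 5 x 24 = 120
Total: 120 + 3 = 123

123


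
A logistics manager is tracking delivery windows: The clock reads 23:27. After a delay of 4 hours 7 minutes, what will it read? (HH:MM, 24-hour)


Start time: 23:27
Adding: 4 hours 7 minutes
Minutes: 27 + 7 = 34
Hours: 23 + 4 + 0 = 27
Hour wraparound: 27 mod 24 = 3
Result: 03:34

03:34


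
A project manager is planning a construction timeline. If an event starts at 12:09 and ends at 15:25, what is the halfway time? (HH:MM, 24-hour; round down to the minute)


Start time: 12:09 = 729 minutes from midnight
End time: 15:25 = 925 minutes from midnight
Sum: 729 + 925 = 1654
Midpoint: 1654 / 2 = 827 minutes
Convert: 827 / 60 = 13 hours, 47 minutes
Result: 13:47

13:47


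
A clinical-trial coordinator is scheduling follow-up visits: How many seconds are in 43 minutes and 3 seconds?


Minutes: 43
Seconds: 3
Convert minutes to seconds: 43 x 60 = 2580
Add remaining seconds: 2580 + 3 = 2583

2583


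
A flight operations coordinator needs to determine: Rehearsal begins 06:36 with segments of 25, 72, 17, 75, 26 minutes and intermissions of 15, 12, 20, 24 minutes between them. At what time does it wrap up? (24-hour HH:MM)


Start: 06:36 = 396 min from midnight
  after task 1 (25 min): 07:01
  after break (15 min): 07:16
  after task 2 (72 min): 08:28
  after break (12 min): 08:40
  after task 3 (17 min): 08:57
  after break (20 min): 09:17
  after task 4 (75 min): 10:32
  after break (24 min): 10:56
  after task 5 (26 min): 11:22
Total elapsed: 286 minutes
End time: 11:22

11:22


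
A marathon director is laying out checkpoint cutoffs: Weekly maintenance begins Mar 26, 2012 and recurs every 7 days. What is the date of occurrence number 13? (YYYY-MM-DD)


First occurrence: 2012-03-26 (occurrence 1)
Each occurrence is 7 days after the previous.
Occurrence 13 is 12 weeks after the first.
12 weeks = 84 days
2012-03-26 + 84 days = 2012-06-18

2012-06-18


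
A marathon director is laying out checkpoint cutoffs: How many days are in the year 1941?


Year: 1941
Check leap year rules:
Divisible by 4? No
1941 is not a leap year
Days: 365

365


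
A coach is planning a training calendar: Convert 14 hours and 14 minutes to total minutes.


Hours: 14
Minutes: 14
Convert hours to minutes: 14 x 60 = 840
Add remaining minutes: 840 + 14 = 854

854


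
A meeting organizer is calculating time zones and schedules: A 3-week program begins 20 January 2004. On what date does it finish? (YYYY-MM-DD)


Start: 2004-01-20
Weeks to add: 3
Convert to days: 3 x 7 = 21 days
Add 21 days to 2004-01-20
Result: 2004-02-10

2004-02-10


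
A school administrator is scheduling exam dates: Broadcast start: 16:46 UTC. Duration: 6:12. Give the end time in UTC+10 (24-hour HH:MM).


Start: 16:46 in UTC
Step 1 - add duration:
  minutes: 46 + 12 = 58
  hours: 16 + 6 + 0 = 22
  end in UTC: 22:58
Step 2 - convert UTC -> UTC+10:
  offset difference: 10 - (0) = 10 hours
  22 + (10) = 32 -> mod 24 = 8
Result: 08:58 in UTC+10

08:58


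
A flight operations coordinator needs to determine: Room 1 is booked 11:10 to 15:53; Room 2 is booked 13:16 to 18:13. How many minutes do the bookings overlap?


Interval A: [670, 953] minutes from midnight
Interval B: [796, 1093] minutes from midnight
Overlap start = max(670, 796) = 796
Overlap end = min(953, 1093) = 953
Overlap = 953 - 796 = 157 minutes

157


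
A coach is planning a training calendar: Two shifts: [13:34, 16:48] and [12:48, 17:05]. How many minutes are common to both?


Interval A: [814, 1008] minutes from midnight
Interval B: [768, 1025] minutes from midnight
Overlap start = max(814, 768) = 814
Overlap end = min(1008, 1025) = 1008
Overlap = 1008 - 814 = 194 minutes

194


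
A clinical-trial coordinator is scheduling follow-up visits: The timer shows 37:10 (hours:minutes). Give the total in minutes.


Hours: 37
Minutes: 10
Convert hours to minutes: 37 x 60 = 2220
Add remaining minutes: 2220 + 10 = 2230

2230


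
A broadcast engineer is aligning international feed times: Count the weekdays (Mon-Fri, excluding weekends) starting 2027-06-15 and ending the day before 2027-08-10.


Start: 2027-06-15 (Tuesday)
End (exclusive): 2027-08-10 (Tuesday)
Total calendar days: 56
Full weeks: 56 // 7 = 8 -> 40 weekdays
Remaining 0 days starting on Tuesday:
Total business days: 40 + 0 = 40

40


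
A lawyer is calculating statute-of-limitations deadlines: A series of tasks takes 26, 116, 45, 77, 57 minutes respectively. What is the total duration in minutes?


Durations: 26, 116, 45, 77, 57
Running sum: 26
+ 116 = 142
+ 45 = 187
+ 77 = 264
+ 57 = 321
Total duration: 321 minutes
That is 5 hours and 21 minutes

321


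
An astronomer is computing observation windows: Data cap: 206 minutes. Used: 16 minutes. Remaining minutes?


Total budget: 206 minutes
Time used: 16 minutes
Remaining: 206 - 16 = 190 minutes
Percent used: 7.8%
Percent remaining: 92.2%

190


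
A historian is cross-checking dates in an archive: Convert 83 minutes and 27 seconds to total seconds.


Minutes: 83
Extra seconds: 27
Seconds per minute: 60
Minutes to seconds: 83 x 60 = 4980
Total: 4980 + 27 = 5007

5007


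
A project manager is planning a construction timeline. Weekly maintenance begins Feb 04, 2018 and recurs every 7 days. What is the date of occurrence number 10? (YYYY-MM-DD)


First occurrence: 2018-02-04 (occurrence 1)
Each occurrence is 7 days after the previous.
Occurrence 10 is 9 weeks after the first.
9 weeks = 63 days
2018-02-04 + 63 days = 2018-04-08

2018-04-08


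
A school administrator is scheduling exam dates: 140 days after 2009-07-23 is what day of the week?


Start: 2009-07-23 (Thursday)
Step 1 - find target date: add 140 days
  2009-07-23 + 140 days = 2009-12-10
Step 2 - day of week:
  140 mod 7 = 0
  Thursday + 0 days -> Thursday
Result: Thursday (2009-12-10)

Thursday


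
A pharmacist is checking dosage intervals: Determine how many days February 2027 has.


Month: February
Year: 2027
2027 is not a leap year
February has 28 days
Total: 28 days

28


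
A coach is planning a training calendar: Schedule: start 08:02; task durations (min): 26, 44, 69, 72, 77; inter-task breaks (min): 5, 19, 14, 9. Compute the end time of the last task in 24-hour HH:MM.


Start: 08:02 = 482 min from midnight
  after task 1 (26 min): 08:28
  after break (5 min): 08:33
  after task 2 (44 min): 09:17
  after break (19 min): 09:36
  after task 3 (69 min): 10:45
  after break (14 min): 10:59
  after task 4 (72 min): 12:11
  after break (9 min): 12:20
  after task 5 (77 min): 13:37
Total elapsed: 335 minutes
End time: 13:37

13:37


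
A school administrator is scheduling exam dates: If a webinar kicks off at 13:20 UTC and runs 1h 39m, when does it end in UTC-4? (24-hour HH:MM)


Start: 13:20 in UTC
Step 1 - add duration:
  minutes: 20 + 39 = 59
  hours: 13 + 1 + 0 = 14
  end in UTC: 14:59
Step 2 - convert UTC -> UTC-4:
  offset difference: -4 - (0) = -4 hours
  14 + (-4) = 10 -> mod 24 = 10
Result: 10:59 in UTC-4

10:59


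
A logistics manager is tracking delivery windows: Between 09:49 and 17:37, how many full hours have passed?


Start: 09:49
End: 17:37
Hour difference: 17 - 9 = 8 hours
Minute difference: 37 - 49 = -12 minutes
Total minutes: 468
Complete hours: 468 / 60 = 7 (remainder 48)

7


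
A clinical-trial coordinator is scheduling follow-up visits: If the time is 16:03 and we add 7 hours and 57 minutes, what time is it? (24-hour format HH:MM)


Start time: 16:03
Adding: 7 hours 57 minutes
Minutes: 3 + 57 = 60
Minute overflow: 60 >= 60, so carry 1 hour, minutes = 0
Hours: 16 + 7 + 1 = 24
Hour wraparound: 24 mod 24 = 0
Result: 00:00

00:00


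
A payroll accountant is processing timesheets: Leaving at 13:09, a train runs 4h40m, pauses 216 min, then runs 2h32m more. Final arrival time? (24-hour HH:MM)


Depart: 13:09
Leg 1: +280 min -> 17:49
Layover: +216 min -> 21:25
Leg 2: +152 min -> 23:57
Total travel: 648 minutes = 10h 48m
Arrival: 23:57

23:57


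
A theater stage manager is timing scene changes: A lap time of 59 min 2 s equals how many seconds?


Minutes: 59
Seconds: 2
Convert minutes to seconds: 59 x 60 = 3540
Add remaining seconds: 3540 + 2 = 3542

3542


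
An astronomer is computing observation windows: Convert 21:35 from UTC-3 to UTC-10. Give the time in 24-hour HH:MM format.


Local time: 21:35 at UTC-3 (offset -3h)
Target zone: UTC-10 (offset -10h)
Difference: -10 - (-3) = -7 hours
Calculation: 21 + (-7) = 14
Result: 14:35

14:35


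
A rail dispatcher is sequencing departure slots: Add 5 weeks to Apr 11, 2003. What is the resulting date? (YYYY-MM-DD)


Start: 2003-04-11
Weeks to add: 5
Convert to days: 5 x 7 = 35 days
Add 35 days to 2003-04-11
Result: 2003-05-16

2003-05-16


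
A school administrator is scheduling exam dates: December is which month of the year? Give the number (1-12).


Calendar month order:
11. November
12. December <--
December is month number 12

12


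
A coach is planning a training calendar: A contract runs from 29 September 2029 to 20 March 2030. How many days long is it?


Start date: 2029-09-29
End date: 2030-03-20
Sep 2029: +2 days
Oct 2029: +31 days
Nov 2029: +30 days
... (4 more months)
Total: 172 days

172


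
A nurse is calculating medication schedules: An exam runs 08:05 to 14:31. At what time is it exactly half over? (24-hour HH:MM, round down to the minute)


Start time: 08:05 = 485 minutes from midnight
End time: 14:31 = 871 minutes from midnight
Sum: 485 + 871 = 1356
Midpoint: 1356 / 2 = 678 minutes
Convert: 678 / 60 = 11 hours, 18 minutes
Result: 11:18

11:18


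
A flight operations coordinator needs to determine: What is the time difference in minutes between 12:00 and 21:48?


Start time: 12:00 = 720 minutes from midnight
End time: 21:48 = 1308 minutes from midnight
Difference: 1308 - 720 = 588 minutes
That is 9 hours and 48 minutes

588


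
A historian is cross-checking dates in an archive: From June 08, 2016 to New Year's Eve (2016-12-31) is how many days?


Start: June 08, 2016
End: December 31, 2016
Days left in June: 22
July: 31
August: 31
September: 30
October: 31
... plus remaining months
Sum of remaining months: 184
Total: 22 + 184 = 206

206


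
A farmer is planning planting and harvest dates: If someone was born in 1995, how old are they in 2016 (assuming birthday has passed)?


Birth year: 1995
Current year: 2016
Age = current year - birth year
Age = 2016 - 1995 = 21

21


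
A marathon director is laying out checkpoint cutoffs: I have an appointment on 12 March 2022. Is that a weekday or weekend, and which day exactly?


Date: 2022-03-12
January 1, 2022 is a Saturday
Day of year: 71
Offset from Jan 1: 70 days
70 mod 7 = 0
Result: Saturday

Saturday


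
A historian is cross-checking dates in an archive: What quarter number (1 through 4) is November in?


Month: November (month 11)
Q1: January-March (months 1-3)
Q2: April-June (months 4-6)
Q3: July-September (months 7-9)
Q4: October-December (months 10-12)
Month 11 falls in Q4

4


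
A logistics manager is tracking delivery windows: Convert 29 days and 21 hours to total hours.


Days: 29
Extra hours: 21
Hours per day: 24
Days to hours: 29 x 24 = 696
Total: 696 + 21 = 717

717


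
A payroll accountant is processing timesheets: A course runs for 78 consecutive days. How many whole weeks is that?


Total days: 78
Days per week: 7
Division: 78 / 7 = 11 remainder 1
Complete weeks: 11
Remaining days: 1

11


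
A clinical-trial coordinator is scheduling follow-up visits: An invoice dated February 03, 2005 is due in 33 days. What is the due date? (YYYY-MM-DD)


Start: 2005-02-03
Adding 33 days
Days remaining in February: 25
After February: 8 days still to add
March 2005 has 31 days, need 8
Result: 2005-03-08

2005-03-08


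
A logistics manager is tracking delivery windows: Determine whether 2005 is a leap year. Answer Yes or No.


Year: 2005
Divisible by 4? 2005 / 4 = 501.25 -> No
Not divisible by 4, so NOT a leap year

No


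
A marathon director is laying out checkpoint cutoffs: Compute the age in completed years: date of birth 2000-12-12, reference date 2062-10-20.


Birth: 2000-12-12
Reference: 2062-10-20
Year difference: 2062 - 2000 = 62
Has birthday (12-12) occurred by 10-20? No
Birthday not yet reached this year -> subtract 1
Age in full years: 61

61


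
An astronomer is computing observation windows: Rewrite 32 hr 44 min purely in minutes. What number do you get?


Hours: 32
Extra minutes: 44
Minutes per hour: 60
Hours to minutes: 32 x 60 = 1920
Total: 1920 + 44 = 1964

1964


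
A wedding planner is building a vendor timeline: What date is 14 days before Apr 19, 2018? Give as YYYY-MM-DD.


Start: 2018-04-19
Subtracting 14 days
Days already passed in April: 19
Result: 2018-04-05

2018-04-05


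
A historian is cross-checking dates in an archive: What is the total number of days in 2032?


Year: 2032
Check leap year rules:
Divisible by 4? Yes
Divisible by 100? No
2032 is a leap year
Days: 366

366


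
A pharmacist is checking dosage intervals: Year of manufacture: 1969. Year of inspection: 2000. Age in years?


Birth year: 1969
Current year: 2000
Age = current year - birth year
Age = 2000 - 1969 = 31

31


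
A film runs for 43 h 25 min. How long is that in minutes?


Hours: 43
Minutes: 25
Convert hours to minutes: 43 x 60 = 2580
Add remaining minutes: 2580 + 25 = 2605

2605
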